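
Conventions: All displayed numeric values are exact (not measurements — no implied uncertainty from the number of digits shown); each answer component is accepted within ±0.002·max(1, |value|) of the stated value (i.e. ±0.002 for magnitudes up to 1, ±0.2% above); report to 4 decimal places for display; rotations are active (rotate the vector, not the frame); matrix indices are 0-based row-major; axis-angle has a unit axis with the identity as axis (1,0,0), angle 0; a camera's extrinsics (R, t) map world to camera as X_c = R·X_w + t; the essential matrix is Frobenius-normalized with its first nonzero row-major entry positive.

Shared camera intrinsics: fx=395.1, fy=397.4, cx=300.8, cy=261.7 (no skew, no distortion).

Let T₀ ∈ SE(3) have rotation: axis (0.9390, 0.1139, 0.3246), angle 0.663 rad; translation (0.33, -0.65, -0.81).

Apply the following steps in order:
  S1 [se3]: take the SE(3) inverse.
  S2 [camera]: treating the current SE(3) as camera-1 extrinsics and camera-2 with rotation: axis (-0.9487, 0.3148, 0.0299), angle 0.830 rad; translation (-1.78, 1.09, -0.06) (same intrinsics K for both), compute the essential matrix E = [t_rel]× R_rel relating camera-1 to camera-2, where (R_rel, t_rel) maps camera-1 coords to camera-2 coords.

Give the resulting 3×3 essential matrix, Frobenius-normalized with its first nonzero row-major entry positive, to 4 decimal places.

matrix = [0.0020 0.1009 0.0311; -0.3712 -0.0649 0.5981; -0.0709 -0.6861 -0.1156]

after S1 (invert_se3): R=[0.9749 0.2224 -0.0055; -0.1771 0.7909 0.5858; 0.1347 -0.5701 0.8105], t=(-0.1816, 1.0470, 0.2415)
after S2 (essential): [0.0020 0.1009 0.0311; -0.3712 -0.0649 0.5981; -0.0709 -0.6861 -0.1156]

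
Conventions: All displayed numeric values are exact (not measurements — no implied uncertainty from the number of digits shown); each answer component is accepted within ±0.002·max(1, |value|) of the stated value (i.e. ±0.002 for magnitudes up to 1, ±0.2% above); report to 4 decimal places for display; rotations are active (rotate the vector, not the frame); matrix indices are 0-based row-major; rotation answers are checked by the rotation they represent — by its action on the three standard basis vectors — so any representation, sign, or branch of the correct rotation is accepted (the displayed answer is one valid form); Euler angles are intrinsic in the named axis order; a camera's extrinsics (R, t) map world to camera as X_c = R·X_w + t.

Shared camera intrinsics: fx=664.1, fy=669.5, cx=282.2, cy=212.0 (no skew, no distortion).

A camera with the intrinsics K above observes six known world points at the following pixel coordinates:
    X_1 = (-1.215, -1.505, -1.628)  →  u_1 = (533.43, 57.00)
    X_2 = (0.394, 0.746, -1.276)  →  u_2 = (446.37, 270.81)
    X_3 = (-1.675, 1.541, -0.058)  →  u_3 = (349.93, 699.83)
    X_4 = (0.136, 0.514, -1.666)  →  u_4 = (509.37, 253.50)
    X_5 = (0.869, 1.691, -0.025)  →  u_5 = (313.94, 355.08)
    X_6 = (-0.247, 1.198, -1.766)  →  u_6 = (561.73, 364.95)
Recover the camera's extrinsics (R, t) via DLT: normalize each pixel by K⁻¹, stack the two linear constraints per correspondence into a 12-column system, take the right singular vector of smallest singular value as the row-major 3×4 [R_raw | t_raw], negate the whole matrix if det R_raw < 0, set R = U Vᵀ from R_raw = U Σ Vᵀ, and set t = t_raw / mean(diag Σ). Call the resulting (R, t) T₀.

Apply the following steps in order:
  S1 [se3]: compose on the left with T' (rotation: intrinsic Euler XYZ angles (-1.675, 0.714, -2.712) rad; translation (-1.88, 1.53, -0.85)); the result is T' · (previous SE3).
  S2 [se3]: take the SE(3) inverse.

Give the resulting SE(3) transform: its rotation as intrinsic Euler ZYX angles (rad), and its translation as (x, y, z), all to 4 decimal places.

source (pnp_recover): camera pose = R=[-0.0442 0.3532 -0.9345; -0.5866 0.7480 0.3104; 0.8086 0.5619 0.1742], t=(-0.3103, 0.4701, 4.0489)
after S1 (compose_se3): R=[0.3752 0.3608 0.8538; 0.6834 0.5146 -0.5178; -0.6262 0.7778 -0.0535], t=(1.1326, 4.2931, -0.8392)
after S2 (invert_se3): R=[0.3752 0.6834 -0.6262; 0.3608 0.5146 0.7778; 0.8538 -0.5178 -0.0535], t=(-3.8845, -1.9652, 1.2110)

rotation (euler_zyx) = (0.7658, -1.0233, -1.6737), translation = (-3.8845, -1.9652, 1.2110)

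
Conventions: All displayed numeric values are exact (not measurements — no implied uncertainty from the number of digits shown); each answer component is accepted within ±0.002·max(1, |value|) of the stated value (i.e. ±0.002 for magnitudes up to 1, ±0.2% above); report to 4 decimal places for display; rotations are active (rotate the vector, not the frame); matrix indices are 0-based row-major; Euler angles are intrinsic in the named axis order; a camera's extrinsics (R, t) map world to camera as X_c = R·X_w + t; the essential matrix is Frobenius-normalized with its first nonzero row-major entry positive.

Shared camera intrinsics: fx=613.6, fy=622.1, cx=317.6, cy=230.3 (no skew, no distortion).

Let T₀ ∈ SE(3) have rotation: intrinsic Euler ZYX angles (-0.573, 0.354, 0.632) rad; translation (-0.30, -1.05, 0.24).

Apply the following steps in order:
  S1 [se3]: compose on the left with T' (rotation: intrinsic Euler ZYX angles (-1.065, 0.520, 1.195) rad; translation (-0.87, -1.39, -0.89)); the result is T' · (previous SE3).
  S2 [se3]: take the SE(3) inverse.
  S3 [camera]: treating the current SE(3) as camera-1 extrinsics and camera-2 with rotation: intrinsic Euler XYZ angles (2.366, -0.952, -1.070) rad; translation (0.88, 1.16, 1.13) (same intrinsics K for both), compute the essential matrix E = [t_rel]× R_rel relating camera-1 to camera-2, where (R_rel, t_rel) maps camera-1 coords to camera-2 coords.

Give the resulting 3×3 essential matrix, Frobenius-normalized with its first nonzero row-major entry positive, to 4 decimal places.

after S1 (compose_se3): R=[0.3057 0.1633 -0.9380; -0.2716 -0.9293 -0.2503; -0.9126 0.3313 -0.2397], t=(-1.7425, -1.0709, -1.5121)
after S2 (invert_se3): R=[0.3057 -0.2716 -0.9126; 0.1633 -0.9293 0.3313; -0.9380 -0.2503 -0.2397], t=(-1.1381, -0.2096, -2.2650)
after S3 (essential): [0.3636 0.4580 -0.3534; -0.3787 0.3883 0.2923; 0.1108 -0.3705 -0.0630]

matrix = [0.3636 0.4580 -0.3534; -0.3787 0.3883 0.2923; 0.1108 -0.3705 -0.0630]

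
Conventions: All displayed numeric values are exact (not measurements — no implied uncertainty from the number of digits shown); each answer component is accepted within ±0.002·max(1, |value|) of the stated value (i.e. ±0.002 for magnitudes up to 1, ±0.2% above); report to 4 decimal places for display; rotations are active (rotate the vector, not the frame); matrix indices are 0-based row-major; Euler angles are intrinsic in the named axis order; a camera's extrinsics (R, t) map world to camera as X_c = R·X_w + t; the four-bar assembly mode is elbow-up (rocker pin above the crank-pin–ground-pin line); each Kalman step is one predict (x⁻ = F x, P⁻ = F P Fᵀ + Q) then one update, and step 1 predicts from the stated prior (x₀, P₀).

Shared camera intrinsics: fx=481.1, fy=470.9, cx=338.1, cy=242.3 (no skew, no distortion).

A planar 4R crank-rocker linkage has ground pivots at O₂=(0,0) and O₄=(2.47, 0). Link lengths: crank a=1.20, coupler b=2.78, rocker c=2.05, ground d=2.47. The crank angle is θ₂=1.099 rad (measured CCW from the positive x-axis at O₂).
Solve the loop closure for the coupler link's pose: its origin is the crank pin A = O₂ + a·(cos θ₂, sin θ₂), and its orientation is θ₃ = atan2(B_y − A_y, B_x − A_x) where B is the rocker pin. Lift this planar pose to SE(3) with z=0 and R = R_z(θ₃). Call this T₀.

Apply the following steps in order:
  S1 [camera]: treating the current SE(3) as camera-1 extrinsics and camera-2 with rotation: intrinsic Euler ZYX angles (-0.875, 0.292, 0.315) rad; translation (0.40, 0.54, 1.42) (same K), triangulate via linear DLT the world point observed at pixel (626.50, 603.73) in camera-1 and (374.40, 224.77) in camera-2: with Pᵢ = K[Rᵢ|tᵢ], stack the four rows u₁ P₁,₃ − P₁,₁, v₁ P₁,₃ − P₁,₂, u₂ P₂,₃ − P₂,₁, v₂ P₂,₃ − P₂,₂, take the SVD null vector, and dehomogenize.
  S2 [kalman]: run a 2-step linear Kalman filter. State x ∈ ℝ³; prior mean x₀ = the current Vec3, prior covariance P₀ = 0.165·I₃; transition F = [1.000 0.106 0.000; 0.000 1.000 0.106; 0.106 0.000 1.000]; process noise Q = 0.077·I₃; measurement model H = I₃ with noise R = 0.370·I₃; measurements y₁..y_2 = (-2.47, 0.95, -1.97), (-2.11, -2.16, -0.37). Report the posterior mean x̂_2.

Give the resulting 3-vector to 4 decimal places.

source (fourbar_fk): coupler pose = R=[0.9522 -0.3056 0.0000; 0.3056 0.9522 0.0000; 0.0000 0.0000 1.0000], t=(0.5454, 1.0689, 0.0000)
after S1 (triangulate): (0.0561, -0.2377, 1.1201)
after S2 (kf_track): (-1.4585, -0.7225, -0.3619)

result = (-1.4585, -0.7225, -0.3619)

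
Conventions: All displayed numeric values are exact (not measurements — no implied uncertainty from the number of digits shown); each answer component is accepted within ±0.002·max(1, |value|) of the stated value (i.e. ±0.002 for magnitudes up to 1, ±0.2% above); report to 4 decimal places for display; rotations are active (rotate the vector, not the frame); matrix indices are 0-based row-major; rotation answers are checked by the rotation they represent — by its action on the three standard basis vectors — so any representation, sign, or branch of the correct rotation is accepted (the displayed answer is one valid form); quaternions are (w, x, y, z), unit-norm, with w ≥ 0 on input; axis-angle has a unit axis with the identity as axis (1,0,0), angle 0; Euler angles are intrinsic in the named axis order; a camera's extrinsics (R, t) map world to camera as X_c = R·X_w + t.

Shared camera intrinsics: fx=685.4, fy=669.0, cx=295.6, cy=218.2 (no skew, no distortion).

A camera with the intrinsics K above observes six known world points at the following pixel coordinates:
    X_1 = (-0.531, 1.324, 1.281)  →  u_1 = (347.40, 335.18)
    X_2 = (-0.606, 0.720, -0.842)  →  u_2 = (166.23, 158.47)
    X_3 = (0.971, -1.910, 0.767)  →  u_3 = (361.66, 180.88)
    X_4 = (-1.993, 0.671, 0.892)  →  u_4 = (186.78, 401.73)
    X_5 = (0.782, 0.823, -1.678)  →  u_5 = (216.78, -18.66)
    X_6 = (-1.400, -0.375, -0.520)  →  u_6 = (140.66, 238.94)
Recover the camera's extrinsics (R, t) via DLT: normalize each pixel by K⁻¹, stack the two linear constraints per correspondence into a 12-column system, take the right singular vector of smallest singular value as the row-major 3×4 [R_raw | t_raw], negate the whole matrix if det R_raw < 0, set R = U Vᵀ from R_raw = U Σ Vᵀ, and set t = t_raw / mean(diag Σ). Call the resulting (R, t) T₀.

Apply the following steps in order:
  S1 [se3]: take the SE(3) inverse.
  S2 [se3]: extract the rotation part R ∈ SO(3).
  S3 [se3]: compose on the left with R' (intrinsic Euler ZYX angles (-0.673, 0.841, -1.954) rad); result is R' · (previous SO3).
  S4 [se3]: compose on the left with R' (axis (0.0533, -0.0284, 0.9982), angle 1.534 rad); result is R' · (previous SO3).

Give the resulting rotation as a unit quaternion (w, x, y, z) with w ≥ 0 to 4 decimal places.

rotation (quat) = (0.5475, -0.2047, 0.3884, 0.7123)

source (pnp_recover): camera pose = R=[0.7280 0.0970 0.6787; -0.6832 0.0206 0.7299; 0.0569 -0.9951 0.0813], t=(-0.1900, -0.3501, 6.8201)
after S1 (invert_se3): R=[0.7280 -0.6832 0.0569; 0.0970 0.0206 -0.9951; 0.6787 0.7299 0.0813], t=(-0.4887, 6.8121, -0.1698)
after S2 (rot_of_se3): [0.7280 -0.6832 0.0569; 0.0970 0.0206 -0.9951; 0.6787 0.7299 0.0813]
after S3 (compose_so3): [0.5489 -0.1092 0.8287; 0.3210 0.9429 -0.0884; -0.7718 0.3145 0.5527]
after S4 (compose_so3): [-0.3166 -0.9391 0.1337; 0.6210 -0.0987 0.7776; -0.7170 0.3292 0.6144]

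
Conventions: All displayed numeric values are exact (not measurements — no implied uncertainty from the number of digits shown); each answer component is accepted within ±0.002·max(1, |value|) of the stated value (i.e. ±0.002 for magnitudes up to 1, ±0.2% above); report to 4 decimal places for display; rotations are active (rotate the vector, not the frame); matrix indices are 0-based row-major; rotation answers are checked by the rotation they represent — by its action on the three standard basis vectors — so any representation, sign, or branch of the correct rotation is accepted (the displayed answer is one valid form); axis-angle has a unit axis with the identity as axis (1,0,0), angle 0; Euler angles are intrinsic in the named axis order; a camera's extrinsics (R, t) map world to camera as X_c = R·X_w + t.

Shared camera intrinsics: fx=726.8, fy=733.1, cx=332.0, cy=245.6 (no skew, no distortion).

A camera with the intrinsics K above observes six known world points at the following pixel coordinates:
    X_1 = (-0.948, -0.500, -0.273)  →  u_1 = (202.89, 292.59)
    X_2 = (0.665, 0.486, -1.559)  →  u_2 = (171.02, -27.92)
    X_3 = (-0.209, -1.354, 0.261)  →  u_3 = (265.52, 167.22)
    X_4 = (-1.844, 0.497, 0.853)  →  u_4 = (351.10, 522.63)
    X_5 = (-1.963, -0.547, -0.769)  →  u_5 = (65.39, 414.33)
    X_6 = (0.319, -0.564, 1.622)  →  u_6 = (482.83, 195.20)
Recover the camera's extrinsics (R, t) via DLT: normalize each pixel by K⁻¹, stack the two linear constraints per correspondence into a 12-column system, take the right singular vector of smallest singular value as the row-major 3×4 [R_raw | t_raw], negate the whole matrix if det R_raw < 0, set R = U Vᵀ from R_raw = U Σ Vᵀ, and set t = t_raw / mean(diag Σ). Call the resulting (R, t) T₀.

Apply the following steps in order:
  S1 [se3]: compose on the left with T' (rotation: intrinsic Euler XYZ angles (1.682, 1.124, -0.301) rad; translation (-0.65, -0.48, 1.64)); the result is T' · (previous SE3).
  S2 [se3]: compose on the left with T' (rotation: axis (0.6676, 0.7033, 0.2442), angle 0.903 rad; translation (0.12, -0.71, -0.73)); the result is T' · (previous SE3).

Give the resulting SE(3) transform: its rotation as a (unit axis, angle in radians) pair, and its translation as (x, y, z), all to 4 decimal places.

rotation (axis_angle) = ((0.1898, 0.7868, 0.5873), 2.3861), translation = (3.3227, -1.9329, -2.8381)

source (pnp_recover): camera pose = R=[0.4406 0.4813 0.7578; -0.8752 0.4182 0.2433; -0.1998 -0.7704 0.6055], t=(0.0500, -0.2600, 4.1800)
after S1 (compose_se3): R=[-0.1104 -0.4426 0.8899; 0.3376 0.8254 0.4524; -0.9348 0.3504 0.0583], t=(3.1070, -2.2720, 1.1751)
after S2 (compose_se3): R=[-0.6657 -0.1446 0.7320; 0.6606 0.3418 0.6684; -0.3469 0.9286 -0.1320], t=(3.3227, -1.9329, -2.8381)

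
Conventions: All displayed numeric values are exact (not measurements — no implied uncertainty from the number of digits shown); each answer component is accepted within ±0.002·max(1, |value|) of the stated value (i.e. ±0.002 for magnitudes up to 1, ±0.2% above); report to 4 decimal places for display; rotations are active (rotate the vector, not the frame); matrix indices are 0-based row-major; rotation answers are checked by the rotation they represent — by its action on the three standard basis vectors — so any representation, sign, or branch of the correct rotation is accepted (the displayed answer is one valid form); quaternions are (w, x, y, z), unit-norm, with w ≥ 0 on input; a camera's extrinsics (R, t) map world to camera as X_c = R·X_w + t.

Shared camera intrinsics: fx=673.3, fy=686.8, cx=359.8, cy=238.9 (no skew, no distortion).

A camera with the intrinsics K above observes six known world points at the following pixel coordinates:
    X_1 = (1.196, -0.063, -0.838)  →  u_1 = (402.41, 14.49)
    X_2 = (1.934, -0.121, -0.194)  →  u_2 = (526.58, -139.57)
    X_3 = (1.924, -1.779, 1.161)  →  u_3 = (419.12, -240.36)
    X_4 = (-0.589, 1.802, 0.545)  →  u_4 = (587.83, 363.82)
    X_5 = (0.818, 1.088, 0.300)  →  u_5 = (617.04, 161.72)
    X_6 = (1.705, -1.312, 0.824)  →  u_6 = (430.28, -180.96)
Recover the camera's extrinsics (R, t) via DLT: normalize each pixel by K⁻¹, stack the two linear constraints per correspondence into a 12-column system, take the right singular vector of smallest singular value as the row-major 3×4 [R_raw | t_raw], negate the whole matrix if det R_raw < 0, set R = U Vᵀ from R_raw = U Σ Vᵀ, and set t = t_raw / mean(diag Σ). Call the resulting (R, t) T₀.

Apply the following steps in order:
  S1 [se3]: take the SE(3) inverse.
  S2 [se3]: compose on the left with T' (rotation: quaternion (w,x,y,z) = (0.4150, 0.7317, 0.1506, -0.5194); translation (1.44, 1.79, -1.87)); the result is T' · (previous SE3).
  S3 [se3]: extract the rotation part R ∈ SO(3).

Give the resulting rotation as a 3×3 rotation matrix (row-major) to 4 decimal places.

source (pnp_recover): camera pose = R=[0.3854 0.7163 0.5818; -0.6899 0.6423 -0.3338; -0.6128 -0.2727 0.7417], t=(0.2801, -0.4901, 4.6301)
after S1 (invert_se3): R=[0.3854 -0.6899 -0.6128; 0.7163 0.6423 -0.2727; 0.5818 -0.3338 0.7417], t=(2.3911, 1.3769, -3.7607)
after S2 (compose_se3): R=[0.2572 0.3440 -0.9031; -0.9626 0.0083 -0.2709; -0.0857 0.9389 0.3333], t=(5.7178, 3.3181, -2.9290)
after S3 (rot_of_se3): [0.2572 0.3440 -0.9031; -0.9626 0.0083 -0.2709; -0.0857 0.9389 0.3333]

rotation (matrix) = ((0.2572, 0.3440, -0.9031), (-0.9626, 0.0083, -0.2709), (-0.0857, 0.9389, 0.3333))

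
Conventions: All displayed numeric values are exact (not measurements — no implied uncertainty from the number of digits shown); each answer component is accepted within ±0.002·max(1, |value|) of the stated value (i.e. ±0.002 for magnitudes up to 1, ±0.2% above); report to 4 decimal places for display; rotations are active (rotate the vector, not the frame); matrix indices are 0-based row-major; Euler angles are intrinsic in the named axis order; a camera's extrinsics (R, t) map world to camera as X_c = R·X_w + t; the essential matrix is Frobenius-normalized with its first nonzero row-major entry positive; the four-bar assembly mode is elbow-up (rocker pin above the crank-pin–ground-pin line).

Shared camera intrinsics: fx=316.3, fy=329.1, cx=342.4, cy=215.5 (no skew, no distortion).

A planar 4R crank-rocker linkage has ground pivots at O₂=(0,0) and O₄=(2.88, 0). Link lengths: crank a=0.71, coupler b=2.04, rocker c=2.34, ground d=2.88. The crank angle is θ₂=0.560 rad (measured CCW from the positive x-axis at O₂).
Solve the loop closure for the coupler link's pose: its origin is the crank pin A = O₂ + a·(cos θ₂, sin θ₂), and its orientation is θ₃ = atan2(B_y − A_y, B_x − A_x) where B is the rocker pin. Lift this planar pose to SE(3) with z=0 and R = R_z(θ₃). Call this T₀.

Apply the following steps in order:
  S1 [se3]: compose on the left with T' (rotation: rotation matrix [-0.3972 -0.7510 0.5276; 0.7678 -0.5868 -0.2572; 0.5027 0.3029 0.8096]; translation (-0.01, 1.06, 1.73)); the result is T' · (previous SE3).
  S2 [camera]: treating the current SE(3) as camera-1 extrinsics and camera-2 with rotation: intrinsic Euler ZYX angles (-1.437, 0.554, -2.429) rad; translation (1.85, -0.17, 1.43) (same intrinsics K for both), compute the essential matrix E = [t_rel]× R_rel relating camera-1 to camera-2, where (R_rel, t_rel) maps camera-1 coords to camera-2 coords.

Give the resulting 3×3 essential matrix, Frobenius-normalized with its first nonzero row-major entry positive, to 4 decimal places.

source (fourbar_fk): coupler pose = R=[0.5686 -0.8226 0.0000; 0.8226 0.5686 0.0000; 0.0000 0.0000 1.0000], t=(0.6016, 0.3771, 0.0000)
after S1 (compose_se3): R=[-0.8436 -0.1002 0.5276; -0.0462 -0.9653 -0.2572; 0.5350 -0.2413 0.8096], t=(-0.5321, 1.3006, 2.1467)
after S2 (essential): [0.5384 -0.4238 0.1336; -0.2042 -0.4630 -0.3837; 0.1986 0.1540 0.2150]

matrix = [0.5384 -0.4238 0.1336; -0.2042 -0.4630 -0.3837; 0.1986 0.1540 0.2150]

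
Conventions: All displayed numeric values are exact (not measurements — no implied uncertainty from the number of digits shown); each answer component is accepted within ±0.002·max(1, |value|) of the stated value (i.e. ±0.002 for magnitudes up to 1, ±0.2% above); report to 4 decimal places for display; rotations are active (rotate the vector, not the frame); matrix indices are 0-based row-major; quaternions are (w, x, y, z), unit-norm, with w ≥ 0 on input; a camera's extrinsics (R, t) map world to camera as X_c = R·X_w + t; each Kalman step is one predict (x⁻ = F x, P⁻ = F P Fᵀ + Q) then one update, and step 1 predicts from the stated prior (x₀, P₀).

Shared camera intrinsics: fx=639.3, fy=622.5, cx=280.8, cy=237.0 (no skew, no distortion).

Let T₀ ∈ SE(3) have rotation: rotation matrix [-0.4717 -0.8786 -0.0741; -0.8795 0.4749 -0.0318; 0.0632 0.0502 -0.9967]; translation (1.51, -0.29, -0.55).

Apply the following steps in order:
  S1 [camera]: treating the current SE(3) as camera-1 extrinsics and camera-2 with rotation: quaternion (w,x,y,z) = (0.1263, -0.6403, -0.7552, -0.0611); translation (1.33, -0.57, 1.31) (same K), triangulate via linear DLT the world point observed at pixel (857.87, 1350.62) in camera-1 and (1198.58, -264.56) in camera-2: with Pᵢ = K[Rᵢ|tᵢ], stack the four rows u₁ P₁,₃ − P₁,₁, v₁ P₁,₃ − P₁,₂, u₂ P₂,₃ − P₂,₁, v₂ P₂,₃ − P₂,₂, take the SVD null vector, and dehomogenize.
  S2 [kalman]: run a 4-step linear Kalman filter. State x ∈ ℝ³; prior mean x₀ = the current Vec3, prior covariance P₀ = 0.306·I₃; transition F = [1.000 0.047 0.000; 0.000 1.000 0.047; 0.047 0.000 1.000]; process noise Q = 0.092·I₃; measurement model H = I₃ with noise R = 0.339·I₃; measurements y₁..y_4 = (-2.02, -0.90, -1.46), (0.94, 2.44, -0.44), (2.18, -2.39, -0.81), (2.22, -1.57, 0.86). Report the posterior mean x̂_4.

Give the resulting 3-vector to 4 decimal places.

result = (1.2921, -0.8088, -0.1905)

after S1 (triangulate): (-1.2106, 1.5858, -1.4310)
after S2 (kf_track): (1.2921, -0.8088, -0.1905)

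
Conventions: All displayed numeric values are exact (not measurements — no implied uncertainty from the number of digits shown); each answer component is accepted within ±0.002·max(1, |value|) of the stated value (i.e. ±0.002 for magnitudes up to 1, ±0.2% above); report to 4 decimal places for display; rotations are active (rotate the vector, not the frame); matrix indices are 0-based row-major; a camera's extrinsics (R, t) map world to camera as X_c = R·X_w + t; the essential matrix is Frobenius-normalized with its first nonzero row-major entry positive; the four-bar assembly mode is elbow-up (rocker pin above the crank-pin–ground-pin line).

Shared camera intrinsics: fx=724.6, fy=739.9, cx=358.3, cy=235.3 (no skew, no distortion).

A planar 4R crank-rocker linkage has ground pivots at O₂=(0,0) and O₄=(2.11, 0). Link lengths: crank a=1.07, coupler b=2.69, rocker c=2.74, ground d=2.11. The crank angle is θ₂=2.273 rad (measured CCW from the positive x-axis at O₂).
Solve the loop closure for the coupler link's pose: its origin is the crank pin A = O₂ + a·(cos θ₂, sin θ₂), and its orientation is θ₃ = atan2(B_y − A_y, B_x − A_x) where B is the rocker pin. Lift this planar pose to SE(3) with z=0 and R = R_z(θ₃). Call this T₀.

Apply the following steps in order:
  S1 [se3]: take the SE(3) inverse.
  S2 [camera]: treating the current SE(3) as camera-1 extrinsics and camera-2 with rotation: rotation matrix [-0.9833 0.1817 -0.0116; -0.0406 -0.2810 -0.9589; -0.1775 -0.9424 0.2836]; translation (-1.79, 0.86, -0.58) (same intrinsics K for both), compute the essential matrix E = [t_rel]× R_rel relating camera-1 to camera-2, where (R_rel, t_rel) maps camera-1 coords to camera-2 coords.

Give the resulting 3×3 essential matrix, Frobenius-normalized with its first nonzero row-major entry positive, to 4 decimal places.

matrix = [0.3219 0.2527 0.4135; -0.0050 0.6402 -0.1199; -0.2551 0.1455 -0.3885]

source (fourbar_fk): coupler pose = R=[0.7423 -0.6701 0.0000; 0.6701 0.7423 0.0000; 0.0000 0.0000 1.0000], t=(-0.6911, 0.8169, 0.0000)
after S1 (invert_se3): R=[0.7423 0.6701 0.0000; -0.6701 0.7423 0.0000; 0.0000 0.0000 1.0000], t=(-0.0343, -1.0694, 0.0000)
after S2 (essential): [0.3219 0.2527 0.4135; -0.0050 0.6402 -0.1199; -0.2551 0.1455 -0.3885]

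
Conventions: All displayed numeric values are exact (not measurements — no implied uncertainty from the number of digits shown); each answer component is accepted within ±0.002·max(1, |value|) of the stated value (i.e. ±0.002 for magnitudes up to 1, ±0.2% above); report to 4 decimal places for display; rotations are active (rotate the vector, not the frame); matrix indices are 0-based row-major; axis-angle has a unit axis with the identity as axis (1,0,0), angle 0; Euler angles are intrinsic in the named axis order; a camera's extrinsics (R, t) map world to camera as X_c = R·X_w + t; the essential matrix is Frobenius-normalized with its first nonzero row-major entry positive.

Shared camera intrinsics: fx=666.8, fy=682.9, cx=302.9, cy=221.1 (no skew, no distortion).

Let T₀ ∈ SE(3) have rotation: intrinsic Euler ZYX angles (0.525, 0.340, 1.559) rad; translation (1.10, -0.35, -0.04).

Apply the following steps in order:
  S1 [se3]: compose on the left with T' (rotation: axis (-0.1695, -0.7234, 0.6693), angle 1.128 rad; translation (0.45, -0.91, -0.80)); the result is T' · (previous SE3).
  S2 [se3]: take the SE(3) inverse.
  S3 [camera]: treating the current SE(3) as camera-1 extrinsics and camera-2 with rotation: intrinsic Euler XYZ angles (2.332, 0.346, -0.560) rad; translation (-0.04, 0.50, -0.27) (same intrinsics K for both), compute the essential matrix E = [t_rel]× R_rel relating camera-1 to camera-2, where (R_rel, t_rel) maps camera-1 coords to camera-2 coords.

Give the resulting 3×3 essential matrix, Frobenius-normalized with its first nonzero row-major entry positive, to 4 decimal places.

matrix = [0.2545 -0.4263 -0.4225; -0.4068 0.1092 0.0129; -0.5037 -0.1709 -0.3385]

after S1 (compose_se3): R=[0.3499 -0.6464 0.6781; 0.9355 0.2033 -0.2890; 0.0489 0.7354 0.6758], t=(1.1553, -0.4174, -0.0292)
after S2 (invert_se3): R=[0.3499 0.9355 0.0489; -0.6464 0.2033 0.7354; 0.6781 -0.2890 0.6758], t=(-0.0123, 0.8531, -0.8842)
after S3 (essential): [0.2545 -0.4263 -0.4225; -0.4068 0.1092 0.0129; -0.5037 -0.1709 -0.3385]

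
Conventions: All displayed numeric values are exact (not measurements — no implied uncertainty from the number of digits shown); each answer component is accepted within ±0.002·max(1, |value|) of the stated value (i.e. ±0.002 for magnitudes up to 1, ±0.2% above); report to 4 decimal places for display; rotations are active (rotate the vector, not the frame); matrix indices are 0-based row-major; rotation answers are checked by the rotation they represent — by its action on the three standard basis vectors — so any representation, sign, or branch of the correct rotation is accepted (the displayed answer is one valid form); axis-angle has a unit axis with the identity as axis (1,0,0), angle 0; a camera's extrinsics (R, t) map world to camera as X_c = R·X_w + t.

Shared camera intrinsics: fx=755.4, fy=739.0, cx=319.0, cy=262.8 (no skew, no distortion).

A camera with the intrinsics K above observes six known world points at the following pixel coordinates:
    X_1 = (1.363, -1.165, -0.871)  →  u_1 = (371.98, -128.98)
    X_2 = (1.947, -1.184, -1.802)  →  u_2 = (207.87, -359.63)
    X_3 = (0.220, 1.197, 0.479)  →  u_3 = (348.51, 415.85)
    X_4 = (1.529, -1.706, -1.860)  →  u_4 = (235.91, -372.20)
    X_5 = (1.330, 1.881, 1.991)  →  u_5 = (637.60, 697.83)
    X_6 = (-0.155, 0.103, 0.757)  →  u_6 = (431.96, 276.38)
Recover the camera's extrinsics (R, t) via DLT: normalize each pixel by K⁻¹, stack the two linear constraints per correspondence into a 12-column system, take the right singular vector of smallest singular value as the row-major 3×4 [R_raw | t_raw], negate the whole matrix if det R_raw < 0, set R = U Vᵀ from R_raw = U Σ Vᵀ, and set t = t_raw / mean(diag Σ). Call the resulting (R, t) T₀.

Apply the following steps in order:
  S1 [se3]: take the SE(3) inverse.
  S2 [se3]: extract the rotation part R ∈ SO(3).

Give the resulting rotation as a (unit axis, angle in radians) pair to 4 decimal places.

source (pnp_recover): camera pose = R=[0.2639 -0.4035 0.8761; -0.0738 0.8972 0.4354; -0.9617 -0.1796 0.2070], t=(0.1800, -0.3400, 4.8000)
after S1 (invert_se3): R=[0.2639 -0.0738 -0.9617; -0.4035 0.8972 -0.1796; 0.8761 0.4354 0.2070], t=(4.5436, 1.2398, -1.0033)
after S2 (rot_of_se3): [0.2639 -0.0738 -0.9617; -0.4035 0.8972 -0.1796; 0.8761 0.4354 0.2070]

rotation (axis_angle) = ((0.3129, -0.9349, -0.1677), 1.3857)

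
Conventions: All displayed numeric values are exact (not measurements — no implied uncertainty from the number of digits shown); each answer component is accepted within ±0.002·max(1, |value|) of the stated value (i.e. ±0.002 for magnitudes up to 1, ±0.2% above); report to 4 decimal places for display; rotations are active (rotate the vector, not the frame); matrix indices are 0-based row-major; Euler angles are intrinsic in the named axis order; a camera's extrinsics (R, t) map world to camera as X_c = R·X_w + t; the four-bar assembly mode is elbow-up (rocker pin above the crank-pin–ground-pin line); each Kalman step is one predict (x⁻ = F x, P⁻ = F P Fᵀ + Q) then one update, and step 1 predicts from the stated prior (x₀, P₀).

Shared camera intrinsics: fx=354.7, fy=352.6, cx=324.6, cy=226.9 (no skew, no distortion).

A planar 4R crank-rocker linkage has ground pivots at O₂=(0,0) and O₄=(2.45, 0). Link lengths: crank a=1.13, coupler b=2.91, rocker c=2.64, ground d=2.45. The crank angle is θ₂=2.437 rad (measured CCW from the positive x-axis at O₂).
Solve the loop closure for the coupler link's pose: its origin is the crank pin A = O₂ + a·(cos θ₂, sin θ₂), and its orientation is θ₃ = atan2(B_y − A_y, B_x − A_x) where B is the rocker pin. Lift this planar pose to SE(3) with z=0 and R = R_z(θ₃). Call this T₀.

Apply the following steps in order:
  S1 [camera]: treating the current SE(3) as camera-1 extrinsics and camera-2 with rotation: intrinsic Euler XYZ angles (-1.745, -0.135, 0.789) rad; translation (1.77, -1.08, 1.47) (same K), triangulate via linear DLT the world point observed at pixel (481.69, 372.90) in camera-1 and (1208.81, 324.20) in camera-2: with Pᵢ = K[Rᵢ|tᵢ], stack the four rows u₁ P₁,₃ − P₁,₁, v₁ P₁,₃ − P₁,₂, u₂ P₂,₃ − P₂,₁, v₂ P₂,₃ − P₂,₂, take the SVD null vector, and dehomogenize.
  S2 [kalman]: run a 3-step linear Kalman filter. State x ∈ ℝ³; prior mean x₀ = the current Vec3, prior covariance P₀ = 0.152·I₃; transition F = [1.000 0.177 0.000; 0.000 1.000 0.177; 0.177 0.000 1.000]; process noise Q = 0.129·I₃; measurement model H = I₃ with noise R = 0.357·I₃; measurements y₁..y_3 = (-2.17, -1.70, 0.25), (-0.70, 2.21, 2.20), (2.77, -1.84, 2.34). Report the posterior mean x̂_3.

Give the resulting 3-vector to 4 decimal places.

result = (0.9125, -0.3213, 1.8416)

source (fourbar_fk): coupler pose = R=[0.8055 -0.5926 0.0000; 0.5926 0.8055 0.0000; 0.0000 0.0000 1.0000], t=(-0.8609, 0.7319, 0.0000)
after S1 (triangulate): (1.0161, -1.0105, 1.2563)
after S2 (kf_track): (0.9125, -0.3213, 1.8416)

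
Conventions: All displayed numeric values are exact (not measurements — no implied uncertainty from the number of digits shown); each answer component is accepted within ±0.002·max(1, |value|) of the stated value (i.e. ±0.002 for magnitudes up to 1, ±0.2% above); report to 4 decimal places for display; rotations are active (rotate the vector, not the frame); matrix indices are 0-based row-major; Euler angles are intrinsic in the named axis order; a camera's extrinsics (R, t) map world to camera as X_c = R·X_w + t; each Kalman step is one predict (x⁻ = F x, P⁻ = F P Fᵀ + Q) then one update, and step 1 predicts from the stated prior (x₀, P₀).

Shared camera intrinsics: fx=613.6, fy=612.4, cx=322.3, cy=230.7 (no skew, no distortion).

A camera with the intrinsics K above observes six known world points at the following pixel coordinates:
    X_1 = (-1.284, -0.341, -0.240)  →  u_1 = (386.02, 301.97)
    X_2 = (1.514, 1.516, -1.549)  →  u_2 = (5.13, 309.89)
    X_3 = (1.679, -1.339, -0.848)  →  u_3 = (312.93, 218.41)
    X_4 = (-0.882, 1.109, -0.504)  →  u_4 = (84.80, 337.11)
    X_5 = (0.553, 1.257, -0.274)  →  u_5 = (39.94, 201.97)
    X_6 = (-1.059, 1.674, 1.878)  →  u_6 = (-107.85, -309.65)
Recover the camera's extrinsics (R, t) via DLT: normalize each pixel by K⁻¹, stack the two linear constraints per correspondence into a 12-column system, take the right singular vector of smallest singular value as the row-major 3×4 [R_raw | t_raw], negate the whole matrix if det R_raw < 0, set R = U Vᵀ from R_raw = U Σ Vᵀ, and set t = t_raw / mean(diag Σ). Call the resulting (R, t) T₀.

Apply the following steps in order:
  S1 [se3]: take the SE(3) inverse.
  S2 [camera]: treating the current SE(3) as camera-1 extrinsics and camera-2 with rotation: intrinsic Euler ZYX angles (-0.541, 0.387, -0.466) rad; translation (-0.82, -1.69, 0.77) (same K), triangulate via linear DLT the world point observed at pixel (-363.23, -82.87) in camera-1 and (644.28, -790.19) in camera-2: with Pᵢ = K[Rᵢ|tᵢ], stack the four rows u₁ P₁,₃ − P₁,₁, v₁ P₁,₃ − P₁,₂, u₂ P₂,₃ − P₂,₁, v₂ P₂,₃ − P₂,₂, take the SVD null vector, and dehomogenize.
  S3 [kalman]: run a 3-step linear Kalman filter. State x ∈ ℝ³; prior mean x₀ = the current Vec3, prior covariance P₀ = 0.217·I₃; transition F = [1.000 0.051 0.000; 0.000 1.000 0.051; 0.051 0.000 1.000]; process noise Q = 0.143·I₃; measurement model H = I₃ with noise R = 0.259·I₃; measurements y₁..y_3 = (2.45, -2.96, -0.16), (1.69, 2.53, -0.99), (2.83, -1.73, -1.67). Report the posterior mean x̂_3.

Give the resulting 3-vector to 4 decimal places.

result = (2.3524, -0.7906, -0.8910)

source (pnp_recover): camera pose = R=[-0.4217 -0.8973 0.1304; -0.3521 0.0295 -0.9355; 0.8356 -0.4404 -0.3284], t=(-0.4800, -0.2900, 4.0801)
after S1 (invert_se3): R=[-0.4217 -0.3521 0.8356; -0.8973 0.0295 -0.4404; 0.1304 -0.9355 -0.3284], t=(-3.7137, 1.3749, 1.1312)
after S2 (triangulate): (1.9141, -1.5472, 1.7416)
after S3 (kf_track): (2.3524, -0.7906, -0.8910)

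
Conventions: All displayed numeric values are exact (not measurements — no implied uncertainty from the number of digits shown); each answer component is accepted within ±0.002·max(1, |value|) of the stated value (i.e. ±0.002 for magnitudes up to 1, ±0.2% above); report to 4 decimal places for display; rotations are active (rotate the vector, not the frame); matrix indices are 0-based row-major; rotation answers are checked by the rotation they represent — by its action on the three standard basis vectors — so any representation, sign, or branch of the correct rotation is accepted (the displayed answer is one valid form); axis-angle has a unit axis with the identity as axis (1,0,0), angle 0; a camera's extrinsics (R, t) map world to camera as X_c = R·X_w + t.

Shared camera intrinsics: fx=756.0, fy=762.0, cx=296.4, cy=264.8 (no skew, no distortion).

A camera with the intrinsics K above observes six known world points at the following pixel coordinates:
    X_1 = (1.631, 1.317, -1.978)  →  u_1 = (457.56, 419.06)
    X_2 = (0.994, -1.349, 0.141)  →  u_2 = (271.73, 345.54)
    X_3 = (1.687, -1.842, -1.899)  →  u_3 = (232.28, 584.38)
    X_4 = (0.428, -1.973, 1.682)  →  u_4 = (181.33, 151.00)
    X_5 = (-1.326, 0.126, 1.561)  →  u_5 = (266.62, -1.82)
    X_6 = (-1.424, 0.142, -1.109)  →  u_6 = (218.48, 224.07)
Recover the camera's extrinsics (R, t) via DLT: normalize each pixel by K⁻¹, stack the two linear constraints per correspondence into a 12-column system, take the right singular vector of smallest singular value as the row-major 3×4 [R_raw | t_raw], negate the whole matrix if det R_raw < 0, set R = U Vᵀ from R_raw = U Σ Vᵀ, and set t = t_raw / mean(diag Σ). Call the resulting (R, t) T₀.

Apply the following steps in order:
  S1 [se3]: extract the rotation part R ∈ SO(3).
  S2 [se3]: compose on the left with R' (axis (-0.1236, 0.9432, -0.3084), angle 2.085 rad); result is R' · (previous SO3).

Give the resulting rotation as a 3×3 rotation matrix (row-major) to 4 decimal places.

rotation (matrix) = ((-0.6550, 0.1375, -0.7430), (0.3839, -0.7863, -0.4840), (-0.6508, -0.6023, 0.4623))

source (pnp_recover): camera pose = R=[0.6348 0.7438 0.2093; 0.6112 -0.3177 -0.7249; -0.4727 0.5881 -0.6562], t=(0.1600, -0.3399, 6.9600)
after S1 (rot_of_se3): [0.6348 0.7438 0.2093; 0.6112 -0.3177 -0.7249; -0.4727 0.5881 -0.6562]
after S2 (compose_so3): [-0.6550 0.1375 -0.7430; 0.3839 -0.7863 -0.4840; -0.6508 -0.6023 0.4623]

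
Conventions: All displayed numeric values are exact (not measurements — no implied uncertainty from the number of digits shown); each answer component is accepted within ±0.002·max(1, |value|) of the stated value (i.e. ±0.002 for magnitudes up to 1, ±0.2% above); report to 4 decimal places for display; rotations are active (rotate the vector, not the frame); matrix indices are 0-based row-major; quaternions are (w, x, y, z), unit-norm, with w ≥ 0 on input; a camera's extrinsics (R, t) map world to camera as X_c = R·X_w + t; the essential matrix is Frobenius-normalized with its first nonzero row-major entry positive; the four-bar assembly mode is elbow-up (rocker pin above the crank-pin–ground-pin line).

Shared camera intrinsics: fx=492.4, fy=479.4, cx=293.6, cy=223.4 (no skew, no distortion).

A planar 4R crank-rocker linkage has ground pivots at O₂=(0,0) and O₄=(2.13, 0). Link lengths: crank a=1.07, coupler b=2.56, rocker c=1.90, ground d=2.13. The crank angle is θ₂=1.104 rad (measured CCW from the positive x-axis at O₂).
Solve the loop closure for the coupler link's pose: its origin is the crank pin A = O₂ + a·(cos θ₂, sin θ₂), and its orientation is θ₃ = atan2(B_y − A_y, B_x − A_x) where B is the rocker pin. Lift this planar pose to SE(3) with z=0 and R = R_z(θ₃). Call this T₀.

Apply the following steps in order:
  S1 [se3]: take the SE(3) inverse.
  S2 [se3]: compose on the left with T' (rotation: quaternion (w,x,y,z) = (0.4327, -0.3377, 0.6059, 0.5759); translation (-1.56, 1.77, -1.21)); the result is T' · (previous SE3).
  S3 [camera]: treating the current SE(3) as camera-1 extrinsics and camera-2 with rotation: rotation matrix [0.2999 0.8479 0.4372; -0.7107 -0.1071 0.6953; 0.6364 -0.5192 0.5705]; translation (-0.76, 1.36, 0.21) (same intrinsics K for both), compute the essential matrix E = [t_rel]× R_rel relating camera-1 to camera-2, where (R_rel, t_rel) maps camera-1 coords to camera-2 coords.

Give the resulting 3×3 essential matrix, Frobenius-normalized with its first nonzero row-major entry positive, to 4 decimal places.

source (fourbar_fk): coupler pose = R=[0.9535 -0.3013 0.0000; 0.3013 0.9535 0.0000; 0.0000 0.0000 1.0000], t=(0.4815, 0.9555, 0.0000)
after S1 (invert_se3): R=[0.9535 0.3013 0.0000; -0.3013 0.9535 0.0000; 0.0000 0.0000 1.0000], t=(-0.7470, -0.7661, 0.0000)
after S2 (compose_se3): R=[-0.1056 -0.9852 0.1354; 0.0523 0.1304 0.9901; -0.9930 0.1116 0.0377], t=(-0.5678, 1.6202, -0.8385)
after S3 (essential): [0.2153 0.3049 -0.0181; 0.5073 0.1839 -0.3563; 0.0662 -0.5425 -0.3788]

matrix = [0.2153 0.3049 -0.0181; 0.5073 0.1839 -0.3563; 0.0662 -0.5425 -0.3788]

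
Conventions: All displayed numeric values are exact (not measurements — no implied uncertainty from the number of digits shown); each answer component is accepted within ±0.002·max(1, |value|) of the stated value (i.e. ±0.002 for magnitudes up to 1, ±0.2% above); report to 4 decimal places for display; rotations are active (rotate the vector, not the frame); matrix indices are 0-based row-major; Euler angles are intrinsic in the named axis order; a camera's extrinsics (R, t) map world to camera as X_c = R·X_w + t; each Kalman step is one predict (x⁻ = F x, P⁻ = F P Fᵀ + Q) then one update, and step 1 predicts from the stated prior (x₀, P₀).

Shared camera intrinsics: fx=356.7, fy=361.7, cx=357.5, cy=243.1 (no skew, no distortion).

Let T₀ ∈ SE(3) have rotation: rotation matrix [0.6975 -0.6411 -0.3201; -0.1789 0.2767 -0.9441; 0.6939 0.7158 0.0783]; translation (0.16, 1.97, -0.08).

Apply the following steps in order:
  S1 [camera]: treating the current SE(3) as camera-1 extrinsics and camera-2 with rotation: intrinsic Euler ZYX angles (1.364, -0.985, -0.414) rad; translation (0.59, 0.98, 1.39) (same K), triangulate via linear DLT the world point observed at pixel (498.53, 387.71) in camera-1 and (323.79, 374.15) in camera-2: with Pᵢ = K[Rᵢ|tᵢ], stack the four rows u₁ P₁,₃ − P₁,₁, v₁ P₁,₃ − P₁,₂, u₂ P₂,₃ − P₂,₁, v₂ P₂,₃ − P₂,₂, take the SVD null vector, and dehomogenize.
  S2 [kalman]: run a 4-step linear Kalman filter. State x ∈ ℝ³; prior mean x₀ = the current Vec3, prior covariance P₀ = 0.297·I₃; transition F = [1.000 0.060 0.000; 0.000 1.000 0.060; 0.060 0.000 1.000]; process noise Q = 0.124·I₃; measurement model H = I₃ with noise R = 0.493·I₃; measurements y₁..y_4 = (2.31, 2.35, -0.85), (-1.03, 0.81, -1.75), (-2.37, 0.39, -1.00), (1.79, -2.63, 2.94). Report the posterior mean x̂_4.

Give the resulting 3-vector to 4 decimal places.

result = (0.4331, -0.5440, 0.6978)

after S1 (triangulate): (1.5764, 0.4313, 1.3107)
after S2 (kf_track): (0.4331, -0.5440, 0.6978)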